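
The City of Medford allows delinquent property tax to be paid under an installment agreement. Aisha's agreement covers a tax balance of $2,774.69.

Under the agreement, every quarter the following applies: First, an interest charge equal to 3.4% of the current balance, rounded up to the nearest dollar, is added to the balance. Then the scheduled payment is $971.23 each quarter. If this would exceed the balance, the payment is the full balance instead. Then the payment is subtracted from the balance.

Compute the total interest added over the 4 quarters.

# | Opening | Interest | Payment | End bal
1 | $2,774.69 | $95.00 | $971.23 | $1,898.46
2 | $1,898.46 | $65.00 | $971.23 | $992.23
3 | $992.23 | $34.00 | $971.23 | $55.00
4 | $55.00 | $2.00 | $57.00 | $0.00
Total interest: $95.00 + $65.00 + $34.00 + $2.00 = $196.00

$196.00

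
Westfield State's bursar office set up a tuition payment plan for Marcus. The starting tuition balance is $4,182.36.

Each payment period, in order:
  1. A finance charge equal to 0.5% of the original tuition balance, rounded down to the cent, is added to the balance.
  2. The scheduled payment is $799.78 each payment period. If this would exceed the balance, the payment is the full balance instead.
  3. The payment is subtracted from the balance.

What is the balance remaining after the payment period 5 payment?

$288.01

Payment period 1: $4,182.36 +$20.91 interest = $4,203.27; pay $799.78 → $3,403.49
Payment period 2: $3,403.49 +$20.91 interest = $3,424.40; pay $799.78 → $2,624.62
Payment period 3: $2,624.62 +$20.91 interest = $2,645.53; pay $799.78 → $1,845.75
Payment period 4: $1,845.75 +$20.91 interest = $1,866.66; pay $799.78 → $1,066.88
Payment period 5: $1,066.88 +$20.91 interest = $1,087.79; pay $799.78 → $288.01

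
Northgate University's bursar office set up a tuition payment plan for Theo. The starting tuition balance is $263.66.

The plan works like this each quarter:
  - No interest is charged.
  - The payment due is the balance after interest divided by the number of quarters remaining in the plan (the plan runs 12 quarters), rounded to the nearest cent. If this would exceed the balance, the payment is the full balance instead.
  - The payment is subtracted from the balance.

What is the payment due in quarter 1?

# | Opening | Payment | End bal
1 | $263.66 | $21.97 | $241.69

$21.97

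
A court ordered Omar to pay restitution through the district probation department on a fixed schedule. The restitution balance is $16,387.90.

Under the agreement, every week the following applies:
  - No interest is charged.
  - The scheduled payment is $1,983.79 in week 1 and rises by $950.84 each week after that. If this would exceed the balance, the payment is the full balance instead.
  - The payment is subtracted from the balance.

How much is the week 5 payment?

$2,747.70

Week 1: opening $16,387.90; payment $1,983.79; balance $14,404.11
Week 2: opening $14,404.11; payment $2,934.63; balance $11,469.48
Week 3: opening $11,469.48; payment $3,885.47; balance $7,584.01
Week 4: opening $7,584.01; payment $4,836.31; balance $2,747.70
Week 5: opening $2,747.70; payment $2,747.70; balance $0.00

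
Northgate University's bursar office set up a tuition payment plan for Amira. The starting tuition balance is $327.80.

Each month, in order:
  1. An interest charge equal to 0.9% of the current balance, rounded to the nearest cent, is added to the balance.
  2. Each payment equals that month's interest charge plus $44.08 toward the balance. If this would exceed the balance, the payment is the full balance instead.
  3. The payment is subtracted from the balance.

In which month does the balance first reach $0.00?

8

Month 1: $327.80 +$2.95 interest = $330.75; pay $47.03 → $283.72
Month 2: $283.72 +$2.55 interest = $286.27; pay $46.63 → $239.64
Month 3: $239.64 +$2.16 interest = $241.80; pay $46.24 → $195.56
Month 4: $195.56 +$1.76 interest = $197.32; pay $45.84 → $151.48
Month 5: $151.48 +$1.36 interest = $152.84; pay $45.44 → $107.40
Month 6: $107.40 +$0.97 interest = $108.37; pay $45.05 → $63.32
Month 7: $63.32 +$0.57 interest = $63.89; pay $44.65 → $19.24
Month 8: $19.24 +$0.17 interest = $19.41; pay $19.41 → $0.00
Balance reaches $0.00 in month 8.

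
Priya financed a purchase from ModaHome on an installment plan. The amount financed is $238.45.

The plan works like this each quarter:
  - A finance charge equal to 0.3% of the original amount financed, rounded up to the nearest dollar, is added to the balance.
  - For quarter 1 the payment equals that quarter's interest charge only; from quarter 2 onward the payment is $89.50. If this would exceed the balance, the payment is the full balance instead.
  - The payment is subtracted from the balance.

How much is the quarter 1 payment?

Quarter 1: $238.45 +$1.00 interest = $239.45; pay $1.00 → $238.45

$1.00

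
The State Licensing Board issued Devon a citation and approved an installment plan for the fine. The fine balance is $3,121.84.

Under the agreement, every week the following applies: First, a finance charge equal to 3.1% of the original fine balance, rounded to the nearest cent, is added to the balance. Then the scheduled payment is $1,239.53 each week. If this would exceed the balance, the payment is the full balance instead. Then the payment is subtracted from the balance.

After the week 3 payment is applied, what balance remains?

$0.00

Week 1: $3,121.84 +$96.78 interest = $3,218.62; pay $1,239.53 → $1,979.09
Week 2: $1,979.09 +$96.78 interest = $2,075.87; pay $1,239.53 → $836.34
Week 3: $836.34 +$96.78 interest = $933.12; pay $933.12 → $0.00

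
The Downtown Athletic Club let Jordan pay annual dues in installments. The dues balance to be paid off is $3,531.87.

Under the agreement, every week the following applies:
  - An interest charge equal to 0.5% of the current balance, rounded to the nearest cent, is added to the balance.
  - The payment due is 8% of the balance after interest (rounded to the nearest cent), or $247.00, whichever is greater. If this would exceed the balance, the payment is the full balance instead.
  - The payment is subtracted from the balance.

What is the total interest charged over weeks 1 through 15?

# | Opening | Interest | Payment | End bal
1 | $3,531.87 | $17.66 | $283.96 | $3,265.57
2 | $3,265.57 | $16.33 | $262.55 | $3,019.35
3 | $3,019.35 | $15.10 | $247.00 | $2,787.45
4 | $2,787.45 | $13.94 | $247.00 | $2,554.39
5 | $2,554.39 | $12.77 | $247.00 | $2,320.16
6 | $2,320.16 | $11.60 | $247.00 | $2,084.76
7 | $2,084.76 | $10.42 | $247.00 | $1,848.18
8 | $1,848.18 | $9.24 | $247.00 | $1,610.42
9 | $1,610.42 | $8.05 | $247.00 | $1,371.47
10 | $1,371.47 | $6.86 | $247.00 | $1,131.33
11 | $1,131.33 | $5.66 | $247.00 | $889.99
12 | $889.99 | $4.45 | $247.00 | $647.44
13 | $647.44 | $3.24 | $247.00 | $403.68
14 | $403.68 | $2.02 | $247.00 | $158.70
15 | $158.70 | $0.79 | $159.49 | $0.00
Total interest: $17.66 + $16.33 + $15.10 + $13.94 + $12.77 + $11.60 + $10.42 + $9.24 + $8.05 + $6.86 + $5.66 + $4.45 + $3.24 + $2.02 + $0.79 = $138.13

$138.13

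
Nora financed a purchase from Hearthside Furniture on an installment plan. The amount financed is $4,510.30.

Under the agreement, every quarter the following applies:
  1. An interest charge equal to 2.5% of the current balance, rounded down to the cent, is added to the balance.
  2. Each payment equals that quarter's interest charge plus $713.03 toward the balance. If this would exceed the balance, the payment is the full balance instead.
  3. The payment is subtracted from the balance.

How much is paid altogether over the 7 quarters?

$4,925.23

Quarter 1: $4,510.30 +$112.75 interest = $4,623.05; pay $825.78 → $3,797.27
Quarter 2: $3,797.27 +$94.93 interest = $3,892.20; pay $807.96 → $3,084.24
Quarter 3: $3,084.24 +$77.10 interest = $3,161.34; pay $790.13 → $2,371.21
Quarter 4: $2,371.21 +$59.28 interest = $2,430.49; pay $772.31 → $1,658.18
Quarter 5: $1,658.18 +$41.45 interest = $1,699.63; pay $754.48 → $945.15
Quarter 6: $945.15 +$23.62 interest = $968.77; pay $736.65 → $232.12
Quarter 7: $232.12 +$5.80 interest = $237.92; pay $237.92 → $0.00
Total paid: $4,925.23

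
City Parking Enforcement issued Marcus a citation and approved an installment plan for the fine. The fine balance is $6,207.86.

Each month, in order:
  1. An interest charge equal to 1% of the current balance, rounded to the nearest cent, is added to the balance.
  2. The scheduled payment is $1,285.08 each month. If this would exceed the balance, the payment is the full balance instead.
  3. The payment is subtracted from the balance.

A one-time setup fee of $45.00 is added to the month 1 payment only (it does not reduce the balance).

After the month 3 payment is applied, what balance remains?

Month 1: opening $6,207.86; interest $62.08 → $6,269.94; payment $1,285.08 (+ $45.00 fee); balance $4,984.86
Month 2: opening $4,984.86; interest $49.85 → $5,034.71; payment $1,285.08; balance $3,749.63
Month 3: opening $3,749.63; interest $37.50 → $3,787.13; payment $1,285.08; balance $2,502.05

$2,502.05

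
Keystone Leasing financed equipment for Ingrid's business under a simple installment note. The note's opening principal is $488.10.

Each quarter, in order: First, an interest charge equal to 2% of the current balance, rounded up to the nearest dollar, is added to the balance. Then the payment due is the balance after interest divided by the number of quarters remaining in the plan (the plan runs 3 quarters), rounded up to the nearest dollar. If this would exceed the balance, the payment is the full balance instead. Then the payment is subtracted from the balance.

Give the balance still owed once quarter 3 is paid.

$0.00

# | Opening | Interest | Payment | End bal
1 | $488.10 | $10.00 | $167.00 | $331.10
2 | $331.10 | $7.00 | $170.00 | $168.10
3 | $168.10 | $4.00 | $172.10 | $0.00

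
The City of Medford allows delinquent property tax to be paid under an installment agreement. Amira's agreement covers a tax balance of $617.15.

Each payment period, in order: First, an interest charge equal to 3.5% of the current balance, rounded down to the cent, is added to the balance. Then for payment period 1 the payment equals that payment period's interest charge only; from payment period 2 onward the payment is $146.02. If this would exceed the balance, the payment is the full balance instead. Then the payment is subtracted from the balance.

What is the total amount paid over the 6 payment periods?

$701.63

Payment period 1: opening $617.15; interest $21.60 → $638.75; payment $21.60; balance $617.15
Payment period 2: opening $617.15; interest $21.60 → $638.75; payment $146.02; balance $492.73
Payment period 3: opening $492.73; interest $17.24 → $509.97; payment $146.02; balance $363.95
Payment period 4: opening $363.95; interest $12.73 → $376.68; payment $146.02; balance $230.66
Payment period 5: opening $230.66; interest $8.07 → $238.73; payment $146.02; balance $92.71
Payment period 6: opening $92.71; interest $3.24 → $95.95; payment $95.95; balance $0.00
Total paid: $701.63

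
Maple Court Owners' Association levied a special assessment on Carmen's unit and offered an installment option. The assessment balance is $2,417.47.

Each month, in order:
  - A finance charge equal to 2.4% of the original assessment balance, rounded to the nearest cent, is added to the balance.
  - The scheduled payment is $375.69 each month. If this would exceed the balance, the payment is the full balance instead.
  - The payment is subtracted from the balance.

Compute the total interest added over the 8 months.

Month 1: opening $2,417.47; interest $58.02 → $2,475.49; payment $375.69; balance $2,099.80
Month 2: opening $2,099.80; interest $58.02 → $2,157.82; payment $375.69; balance $1,782.13
Month 3: opening $1,782.13; interest $58.02 → $1,840.15; payment $375.69; balance $1,464.46
Month 4: opening $1,464.46; interest $58.02 → $1,522.48; payment $375.69; balance $1,146.79
Month 5: opening $1,146.79; interest $58.02 → $1,204.81; payment $375.69; balance $829.12
Month 6: opening $829.12; interest $58.02 → $887.14; payment $375.69; balance $511.45
Month 7: opening $511.45; interest $58.02 → $569.47; payment $375.69; balance $193.78
Month 8: opening $193.78; interest $58.02 → $251.80; payment $251.80; balance $0.00
Total interest: $58.02 + $58.02 + $58.02 + $58.02 + $58.02 + $58.02 + $58.02 + $58.02 = $464.16

$464.16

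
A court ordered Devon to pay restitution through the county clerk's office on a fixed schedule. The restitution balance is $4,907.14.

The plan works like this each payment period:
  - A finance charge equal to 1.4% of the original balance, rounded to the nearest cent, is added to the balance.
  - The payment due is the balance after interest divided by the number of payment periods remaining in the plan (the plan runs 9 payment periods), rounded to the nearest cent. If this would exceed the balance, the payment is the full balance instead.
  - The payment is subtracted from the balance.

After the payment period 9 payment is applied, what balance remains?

Payment period 1: $4,907.14 +$68.70 interest = $4,975.84; pay $552.87 → $4,422.97
Payment period 2: $4,422.97 +$68.70 interest = $4,491.67; pay $561.46 → $3,930.21
Payment period 3: $3,930.21 +$68.70 interest = $3,998.91; pay $571.27 → $3,427.64
Payment period 4: $3,427.64 +$68.70 interest = $3,496.34; pay $582.72 → $2,913.62
Payment period 5: $2,913.62 +$68.70 interest = $2,982.32; pay $596.46 → $2,385.86
Payment period 6: $2,385.86 +$68.70 interest = $2,454.56; pay $613.64 → $1,840.92
Payment period 7: $1,840.92 +$68.70 interest = $1,909.62; pay $636.54 → $1,273.08
Payment period 8: $1,273.08 +$68.70 interest = $1,341.78; pay $670.89 → $670.89
Payment period 9: $670.89 +$68.70 interest = $739.59; pay $739.59 → $0.00

$0.00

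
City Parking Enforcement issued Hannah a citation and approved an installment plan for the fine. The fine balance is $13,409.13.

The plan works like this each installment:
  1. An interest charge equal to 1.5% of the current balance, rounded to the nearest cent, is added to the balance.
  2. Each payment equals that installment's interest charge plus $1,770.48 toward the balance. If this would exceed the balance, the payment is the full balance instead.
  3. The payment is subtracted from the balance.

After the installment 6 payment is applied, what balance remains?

Installment 1: opening $13,409.13; interest $201.14 → $13,610.27; payment $1,971.62; balance $11,638.65
Installment 2: opening $11,638.65; interest $174.58 → $11,813.23; payment $1,945.06; balance $9,868.17
Installment 3: opening $9,868.17; interest $148.02 → $10,016.19; payment $1,918.50; balance $8,097.69
Installment 4: opening $8,097.69; interest $121.47 → $8,219.16; payment $1,891.95; balance $6,327.21
Installment 5: opening $6,327.21; interest $94.91 → $6,422.12; payment $1,865.39; balance $4,556.73
Installment 6: opening $4,556.73; interest $68.35 → $4,625.08; payment $1,838.83; balance $2,786.25

$2,786.25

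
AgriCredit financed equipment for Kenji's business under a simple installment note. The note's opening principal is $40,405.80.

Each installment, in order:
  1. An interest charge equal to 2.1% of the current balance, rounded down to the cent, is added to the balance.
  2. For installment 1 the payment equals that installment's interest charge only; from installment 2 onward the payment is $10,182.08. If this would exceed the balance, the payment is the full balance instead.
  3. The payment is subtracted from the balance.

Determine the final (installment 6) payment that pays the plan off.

# | Opening | Interest | Payment | End bal
1 | $40,405.80 | $848.52 | $848.52 | $40,405.80
2 | $40,405.80 | $848.52 | $10,182.08 | $31,072.24
3 | $31,072.24 | $652.51 | $10,182.08 | $21,542.67
4 | $21,542.67 | $452.39 | $10,182.08 | $11,812.98
5 | $11,812.98 | $248.07 | $10,182.08 | $1,878.97
6 | $1,878.97 | $39.45 | $1,918.42 | $0.00

$1,918.42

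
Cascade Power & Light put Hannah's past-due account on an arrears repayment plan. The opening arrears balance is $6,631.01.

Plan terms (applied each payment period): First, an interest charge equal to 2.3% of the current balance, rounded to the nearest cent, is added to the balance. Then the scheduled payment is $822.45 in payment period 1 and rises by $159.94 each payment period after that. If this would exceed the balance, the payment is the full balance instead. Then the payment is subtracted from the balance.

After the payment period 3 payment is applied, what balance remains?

$4,091.11

Payment period 1: $6,631.01 +$152.51 interest = $6,783.52; pay $822.45 → $5,961.07
Payment period 2: $5,961.07 +$137.10 interest = $6,098.17; pay $982.39 → $5,115.78
Payment period 3: $5,115.78 +$117.66 interest = $5,233.44; pay $1,142.33 → $4,091.11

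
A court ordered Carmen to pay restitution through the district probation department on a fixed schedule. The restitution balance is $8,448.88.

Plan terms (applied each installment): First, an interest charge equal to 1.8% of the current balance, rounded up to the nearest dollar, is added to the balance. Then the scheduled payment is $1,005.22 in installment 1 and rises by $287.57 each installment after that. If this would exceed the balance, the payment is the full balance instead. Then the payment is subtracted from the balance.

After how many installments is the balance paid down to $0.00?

6

# | Opening | Interest | Payment | End bal
1 | $8,448.88 | $153.00 | $1,005.22 | $7,596.66
2 | $7,596.66 | $137.00 | $1,292.79 | $6,440.87
3 | $6,440.87 | $116.00 | $1,580.36 | $4,976.51
4 | $4,976.51 | $90.00 | $1,867.93 | $3,198.58
5 | $3,198.58 | $58.00 | $2,155.50 | $1,101.08
6 | $1,101.08 | $20.00 | $1,121.08 | $0.00
Balance reaches $0.00 in installment 6.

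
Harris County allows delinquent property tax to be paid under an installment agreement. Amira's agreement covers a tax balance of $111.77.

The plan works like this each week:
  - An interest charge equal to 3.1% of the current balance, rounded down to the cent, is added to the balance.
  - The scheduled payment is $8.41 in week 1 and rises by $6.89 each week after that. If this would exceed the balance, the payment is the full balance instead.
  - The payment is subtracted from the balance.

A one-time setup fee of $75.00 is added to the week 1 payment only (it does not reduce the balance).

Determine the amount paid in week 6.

$14.81

Week 1: opening $111.77; interest $3.46 → $115.23; payment $8.41 (+ $75.00 fee); balance $106.82
Week 2: opening $106.82; interest $3.31 → $110.13; payment $15.30; balance $94.83
Week 3: opening $94.83; interest $2.93 → $97.76; payment $22.19; balance $75.57
Week 4: opening $75.57; interest $2.34 → $77.91; payment $29.08; balance $48.83
Week 5: opening $48.83; interest $1.51 → $50.34; payment $35.97; balance $14.37
Week 6: opening $14.37; interest $0.44 → $14.81; payment $14.81; balance $0.00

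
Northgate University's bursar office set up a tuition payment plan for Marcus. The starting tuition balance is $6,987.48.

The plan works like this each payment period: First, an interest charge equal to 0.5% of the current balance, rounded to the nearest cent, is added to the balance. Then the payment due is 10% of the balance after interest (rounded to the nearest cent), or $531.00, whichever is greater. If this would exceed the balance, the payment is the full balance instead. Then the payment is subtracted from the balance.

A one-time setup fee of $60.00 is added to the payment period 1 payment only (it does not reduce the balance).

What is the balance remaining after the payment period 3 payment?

Payment period 1: $6,987.48 +$34.94 interest = $7,022.42; pay $702.24 (+ $60.00 fee) → $6,320.18
Payment period 2: $6,320.18 +$31.60 interest = $6,351.78; pay $635.18 → $5,716.60
Payment period 3: $5,716.60 +$28.58 interest = $5,745.18; pay $574.52 → $5,170.66

$5,170.66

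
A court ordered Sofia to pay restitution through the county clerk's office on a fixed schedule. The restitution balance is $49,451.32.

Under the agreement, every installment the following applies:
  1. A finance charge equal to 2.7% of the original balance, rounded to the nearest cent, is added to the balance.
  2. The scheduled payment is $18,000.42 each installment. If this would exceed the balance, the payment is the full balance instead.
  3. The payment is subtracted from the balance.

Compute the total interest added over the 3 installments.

Installment 1: opening $49,451.32; interest $1,335.19 → $50,786.51; payment $18,000.42; balance $32,786.09
Installment 2: opening $32,786.09; interest $1,335.19 → $34,121.28; payment $18,000.42; balance $16,120.86
Installment 3: opening $16,120.86; interest $1,335.19 → $17,456.05; payment $17,456.05; balance $0.00
Total interest: $1,335.19 + $1,335.19 + $1,335.19 = $4,005.57

$4,005.57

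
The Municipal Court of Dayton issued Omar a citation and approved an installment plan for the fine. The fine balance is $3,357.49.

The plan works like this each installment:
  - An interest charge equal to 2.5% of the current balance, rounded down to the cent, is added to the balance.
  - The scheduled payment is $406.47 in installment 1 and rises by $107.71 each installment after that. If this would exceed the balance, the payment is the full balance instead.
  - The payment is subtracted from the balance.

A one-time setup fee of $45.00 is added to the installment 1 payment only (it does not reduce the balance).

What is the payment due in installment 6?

$571.70

Installment 1: $3,357.49 +$83.93 interest = $3,441.42; pay $406.47 (+ $45.00 fee) → $3,034.95
Installment 2: $3,034.95 +$75.87 interest = $3,110.82; pay $514.18 → $2,596.64
Installment 3: $2,596.64 +$64.91 interest = $2,661.55; pay $621.89 → $2,039.66
Installment 4: $2,039.66 +$50.99 interest = $2,090.65; pay $729.60 → $1,361.05
Installment 5: $1,361.05 +$34.02 interest = $1,395.07; pay $837.31 → $557.76
Installment 6: $557.76 +$13.94 interest = $571.70; pay $571.70 → $0.00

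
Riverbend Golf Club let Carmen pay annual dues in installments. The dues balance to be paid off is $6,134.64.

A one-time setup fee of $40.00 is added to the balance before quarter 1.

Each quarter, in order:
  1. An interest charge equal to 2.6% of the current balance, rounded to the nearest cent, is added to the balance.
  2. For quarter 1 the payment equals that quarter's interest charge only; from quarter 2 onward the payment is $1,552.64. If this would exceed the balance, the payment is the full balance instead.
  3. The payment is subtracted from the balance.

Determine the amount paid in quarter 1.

$160.54

Quarter 1: opening $6,174.64; interest $160.54 → $6,335.18; payment $160.54; balance $6,174.64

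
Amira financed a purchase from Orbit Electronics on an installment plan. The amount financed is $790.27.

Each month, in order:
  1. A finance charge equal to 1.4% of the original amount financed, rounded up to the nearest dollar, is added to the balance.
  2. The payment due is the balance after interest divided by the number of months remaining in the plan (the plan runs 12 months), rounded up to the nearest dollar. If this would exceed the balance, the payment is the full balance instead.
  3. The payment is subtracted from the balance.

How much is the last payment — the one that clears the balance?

$101.27

Month 1: $790.27 +$12.00 interest = $802.27; pay $67.00 → $735.27
Month 2: $735.27 +$12.00 interest = $747.27; pay $68.00 → $679.27
Month 3: $679.27 +$12.00 interest = $691.27; pay $70.00 → $621.27
Month 4: $621.27 +$12.00 interest = $633.27; pay $71.00 → $562.27
Month 5: $562.27 +$12.00 interest = $574.27; pay $72.00 → $502.27
Month 6: $502.27 +$12.00 interest = $514.27; pay $74.00 → $440.27
Month 7: $440.27 +$12.00 interest = $452.27; pay $76.00 → $376.27
Month 8: $376.27 +$12.00 interest = $388.27; pay $78.00 → $310.27
Month 9: $310.27 +$12.00 interest = $322.27; pay $81.00 → $241.27
Month 10: $241.27 +$12.00 interest = $253.27; pay $85.00 → $168.27
Month 11: $168.27 +$12.00 interest = $180.27; pay $91.00 → $89.27
Month 12: $89.27 +$12.00 interest = $101.27; pay $101.27 → $0.00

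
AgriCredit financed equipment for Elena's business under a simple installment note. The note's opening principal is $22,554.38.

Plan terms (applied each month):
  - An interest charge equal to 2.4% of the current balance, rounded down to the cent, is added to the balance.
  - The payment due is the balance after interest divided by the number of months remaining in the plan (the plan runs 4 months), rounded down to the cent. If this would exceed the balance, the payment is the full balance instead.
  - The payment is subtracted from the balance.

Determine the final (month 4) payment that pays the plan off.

Month 1: opening $22,554.38; interest $541.30 → $23,095.68; payment $5,773.92; balance $17,321.76
Month 2: opening $17,321.76; interest $415.72 → $17,737.48; payment $5,912.49; balance $11,824.99
Month 3: opening $11,824.99; interest $283.79 → $12,108.78; payment $6,054.39; balance $6,054.39
Month 4: opening $6,054.39; interest $145.30 → $6,199.69; payment $6,199.69; balance $0.00

$6,199.69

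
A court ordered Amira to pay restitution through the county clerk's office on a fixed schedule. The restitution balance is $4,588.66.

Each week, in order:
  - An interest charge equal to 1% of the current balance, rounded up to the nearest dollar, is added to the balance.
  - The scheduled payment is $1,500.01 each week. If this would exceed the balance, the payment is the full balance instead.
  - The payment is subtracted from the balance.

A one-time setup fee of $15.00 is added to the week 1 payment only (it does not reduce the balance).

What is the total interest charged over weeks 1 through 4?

Week 1: opening $4,588.66; interest $46.00 → $4,634.66; payment $1,500.01 (+ $15.00 fee); balance $3,134.65
Week 2: opening $3,134.65; interest $32.00 → $3,166.65; payment $1,500.01; balance $1,666.64
Week 3: opening $1,666.64; interest $17.00 → $1,683.64; payment $1,500.01; balance $183.63
Week 4: opening $183.63; interest $2.00 → $185.63; payment $185.63; balance $0.00
Total interest: $46.00 + $32.00 + $17.00 + $2.00 = $97.00

$97.00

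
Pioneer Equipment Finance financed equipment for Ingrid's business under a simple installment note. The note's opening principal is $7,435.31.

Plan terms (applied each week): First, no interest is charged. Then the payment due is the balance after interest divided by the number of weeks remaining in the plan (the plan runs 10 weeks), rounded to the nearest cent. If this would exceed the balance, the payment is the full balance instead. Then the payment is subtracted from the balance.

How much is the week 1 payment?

Week 1: $7,435.31 − $743.53 → $6,691.78

$743.53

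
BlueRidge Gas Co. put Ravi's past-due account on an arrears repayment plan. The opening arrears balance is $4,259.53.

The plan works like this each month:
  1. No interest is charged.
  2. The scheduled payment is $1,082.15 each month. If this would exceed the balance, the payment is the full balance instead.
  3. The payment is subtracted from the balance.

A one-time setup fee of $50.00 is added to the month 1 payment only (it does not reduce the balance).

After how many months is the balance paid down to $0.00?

4

# | Opening | Payment | Fee | End bal
1 | $4,259.53 | $1,082.15 | $50.00 | $3,177.38
2 | $3,177.38 | $1,082.15 | — | $2,095.23
3 | $2,095.23 | $1,082.15 | — | $1,013.08
4 | $1,013.08 | $1,013.08 | — | $0.00
Balance reaches $0.00 in month 4.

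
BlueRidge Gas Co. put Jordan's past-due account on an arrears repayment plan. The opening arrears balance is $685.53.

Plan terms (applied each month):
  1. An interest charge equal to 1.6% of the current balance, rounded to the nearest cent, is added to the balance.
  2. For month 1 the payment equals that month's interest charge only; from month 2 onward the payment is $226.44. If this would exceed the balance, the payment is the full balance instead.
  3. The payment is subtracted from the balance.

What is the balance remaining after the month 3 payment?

Month 1: opening $685.53; interest $10.97 → $696.50; payment $10.97; balance $685.53
Month 2: opening $685.53; interest $10.97 → $696.50; payment $226.44; balance $470.06
Month 3: opening $470.06; interest $7.52 → $477.58; payment $226.44; balance $251.14

$251.14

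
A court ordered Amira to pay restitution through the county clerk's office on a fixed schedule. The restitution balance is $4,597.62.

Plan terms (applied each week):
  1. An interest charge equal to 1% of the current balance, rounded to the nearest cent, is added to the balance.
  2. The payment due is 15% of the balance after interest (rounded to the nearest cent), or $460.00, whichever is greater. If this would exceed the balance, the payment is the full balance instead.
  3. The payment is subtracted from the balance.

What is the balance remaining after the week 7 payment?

Week 1: opening $4,597.62; interest $45.98 → $4,643.60; payment $696.54; balance $3,947.06
Week 2: opening $3,947.06; interest $39.47 → $3,986.53; payment $597.98; balance $3,388.55
Week 3: opening $3,388.55; interest $33.89 → $3,422.44; payment $513.37; balance $2,909.07
Week 4: opening $2,909.07; interest $29.09 → $2,938.16; payment $460.00; balance $2,478.16
Week 5: opening $2,478.16; interest $24.78 → $2,502.94; payment $460.00; balance $2,042.94
Week 6: opening $2,042.94; interest $20.43 → $2,063.37; payment $460.00; balance $1,603.37
Week 7: opening $1,603.37; interest $16.03 → $1,619.40; payment $460.00; balance $1,159.40

$1,159.40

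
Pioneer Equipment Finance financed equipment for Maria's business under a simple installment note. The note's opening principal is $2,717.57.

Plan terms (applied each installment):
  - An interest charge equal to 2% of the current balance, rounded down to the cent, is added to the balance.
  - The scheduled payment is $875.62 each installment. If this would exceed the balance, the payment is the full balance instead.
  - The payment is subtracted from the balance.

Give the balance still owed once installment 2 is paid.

$1,058.60

# | Opening | Interest | Payment | End bal
1 | $2,717.57 | $54.35 | $875.62 | $1,896.30
2 | $1,896.30 | $37.92 | $875.62 | $1,058.60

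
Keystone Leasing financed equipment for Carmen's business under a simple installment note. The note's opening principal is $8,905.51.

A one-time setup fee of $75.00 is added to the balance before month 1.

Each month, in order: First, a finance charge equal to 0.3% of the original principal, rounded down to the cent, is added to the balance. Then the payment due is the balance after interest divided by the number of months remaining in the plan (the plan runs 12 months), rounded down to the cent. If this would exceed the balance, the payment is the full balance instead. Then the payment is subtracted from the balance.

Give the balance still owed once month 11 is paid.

$804.56

# | Opening | Interest | Payment | End bal
1 | $8,980.51 | $26.71 | $750.60 | $8,256.62
2 | $8,256.62 | $26.71 | $753.03 | $7,530.30
3 | $7,530.30 | $26.71 | $755.70 | $6,801.31
4 | $6,801.31 | $26.71 | $758.66 | $6,069.36
5 | $6,069.36 | $26.71 | $762.00 | $5,334.07
6 | $5,334.07 | $26.71 | $765.82 | $4,594.96
7 | $4,594.96 | $26.71 | $770.27 | $3,851.40
8 | $3,851.40 | $26.71 | $775.62 | $3,102.49
9 | $3,102.49 | $26.71 | $782.30 | $2,346.90
10 | $2,346.90 | $26.71 | $791.20 | $1,582.41
11 | $1,582.41 | $26.71 | $804.56 | $804.56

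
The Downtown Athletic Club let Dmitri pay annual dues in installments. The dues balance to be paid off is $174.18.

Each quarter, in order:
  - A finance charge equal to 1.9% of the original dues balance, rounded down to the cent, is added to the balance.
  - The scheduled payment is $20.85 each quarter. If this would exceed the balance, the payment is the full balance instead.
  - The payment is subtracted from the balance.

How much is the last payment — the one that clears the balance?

Quarter 1: $174.18 +$3.30 interest = $177.48; pay $20.85 → $156.63
Quarter 2: $156.63 +$3.30 interest = $159.93; pay $20.85 → $139.08
Quarter 3: $139.08 +$3.30 interest = $142.38; pay $20.85 → $121.53
Quarter 4: $121.53 +$3.30 interest = $124.83; pay $20.85 → $103.98
Quarter 5: $103.98 +$3.30 interest = $107.28; pay $20.85 → $86.43
Quarter 6: $86.43 +$3.30 interest = $89.73; pay $20.85 → $68.88
Quarter 7: $68.88 +$3.30 interest = $72.18; pay $20.85 → $51.33
Quarter 8: $51.33 +$3.30 interest = $54.63; pay $20.85 → $33.78
Quarter 9: $33.78 +$3.30 interest = $37.08; pay $20.85 → $16.23
Quarter 10: $16.23 +$3.30 interest = $19.53; pay $19.53 → $0.00

$19.53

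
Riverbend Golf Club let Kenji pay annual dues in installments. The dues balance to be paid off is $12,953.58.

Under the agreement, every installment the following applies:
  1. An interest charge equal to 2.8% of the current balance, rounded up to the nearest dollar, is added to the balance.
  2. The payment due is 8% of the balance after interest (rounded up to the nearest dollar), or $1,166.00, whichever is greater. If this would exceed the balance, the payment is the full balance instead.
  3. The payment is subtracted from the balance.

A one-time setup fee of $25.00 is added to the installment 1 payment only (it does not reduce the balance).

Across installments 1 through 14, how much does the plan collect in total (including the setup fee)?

$15,771.58

Installment 1: opening $12,953.58; interest $363.00 → $13,316.58; payment $1,166.00 (+ $25.00 fee); balance $12,150.58
Installment 2: opening $12,150.58; interest $341.00 → $12,491.58; payment $1,166.00; balance $11,325.58
Installment 3: opening $11,325.58; interest $318.00 → $11,643.58; payment $1,166.00; balance $10,477.58
Installment 4: opening $10,477.58; interest $294.00 → $10,771.58; payment $1,166.00; balance $9,605.58
Installment 5: opening $9,605.58; interest $269.00 → $9,874.58; payment $1,166.00; balance $8,708.58
Installment 6: opening $8,708.58; interest $244.00 → $8,952.58; payment $1,166.00; balance $7,786.58
Installment 7: opening $7,786.58; interest $219.00 → $8,005.58; payment $1,166.00; balance $6,839.58
Installment 8: opening $6,839.58; interest $192.00 → $7,031.58; payment $1,166.00; balance $5,865.58
Installment 9: opening $5,865.58; interest $165.00 → $6,030.58; payment $1,166.00; balance $4,864.58
Installment 10: opening $4,864.58; interest $137.00 → $5,001.58; payment $1,166.00; balance $3,835.58
Installment 11: opening $3,835.58; interest $108.00 → $3,943.58; payment $1,166.00; balance $2,777.58
Installment 12: opening $2,777.58; interest $78.00 → $2,855.58; payment $1,166.00; balance $1,689.58
Installment 13: opening $1,689.58; interest $48.00 → $1,737.58; payment $1,166.00; balance $571.58
Installment 14: opening $571.58; interest $17.00 → $588.58; payment $588.58; balance $0.00
Total paid: $15,771.58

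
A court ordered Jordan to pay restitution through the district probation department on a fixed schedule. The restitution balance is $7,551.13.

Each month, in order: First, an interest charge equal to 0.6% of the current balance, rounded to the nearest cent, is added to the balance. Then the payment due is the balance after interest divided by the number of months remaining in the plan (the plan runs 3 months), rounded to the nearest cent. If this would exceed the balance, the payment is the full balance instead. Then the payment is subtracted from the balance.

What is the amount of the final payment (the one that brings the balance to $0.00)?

Month 1: $7,551.13 +$45.31 interest = $7,596.44; pay $2,532.15 → $5,064.29
Month 2: $5,064.29 +$30.39 interest = $5,094.68; pay $2,547.34 → $2,547.34
Month 3: $2,547.34 +$15.28 interest = $2,562.62; pay $2,562.62 → $0.00

$2,562.62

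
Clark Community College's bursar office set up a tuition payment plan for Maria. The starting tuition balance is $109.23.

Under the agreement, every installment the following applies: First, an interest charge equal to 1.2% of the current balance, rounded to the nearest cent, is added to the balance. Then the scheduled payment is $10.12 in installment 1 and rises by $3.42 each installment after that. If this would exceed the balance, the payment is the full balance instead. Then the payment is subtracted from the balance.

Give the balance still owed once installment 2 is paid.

$88.09

# | Opening | Interest | Payment | End bal
1 | $109.23 | $1.31 | $10.12 | $100.42
2 | $100.42 | $1.21 | $13.54 | $88.09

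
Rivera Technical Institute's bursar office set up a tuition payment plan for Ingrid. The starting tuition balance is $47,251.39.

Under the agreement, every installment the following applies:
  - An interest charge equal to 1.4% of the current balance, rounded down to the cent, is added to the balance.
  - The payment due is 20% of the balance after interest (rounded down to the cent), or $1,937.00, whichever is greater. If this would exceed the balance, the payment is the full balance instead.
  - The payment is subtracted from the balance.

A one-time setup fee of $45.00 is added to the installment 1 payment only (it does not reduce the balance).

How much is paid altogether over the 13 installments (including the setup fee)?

$50,505.95

# | Opening | Interest | Payment | Fee | End bal
1 | $47,251.39 | $661.51 | $9,582.58 | $45.00 | $38,330.32
2 | $38,330.32 | $536.62 | $7,773.38 | — | $31,093.56
3 | $31,093.56 | $435.30 | $6,305.77 | — | $25,223.09
4 | $25,223.09 | $353.12 | $5,115.24 | — | $20,460.97
5 | $20,460.97 | $286.45 | $4,149.48 | — | $16,597.94
6 | $16,597.94 | $232.37 | $3,366.06 | — | $13,464.25
7 | $13,464.25 | $188.49 | $2,730.54 | — | $10,922.20
8 | $10,922.20 | $152.91 | $2,215.02 | — | $8,860.09
9 | $8,860.09 | $124.04 | $1,937.00 | — | $7,047.13
10 | $7,047.13 | $98.65 | $1,937.00 | — | $5,208.78
11 | $5,208.78 | $72.92 | $1,937.00 | — | $3,344.70
12 | $3,344.70 | $46.82 | $1,937.00 | — | $1,454.52
13 | $1,454.52 | $20.36 | $1,474.88 | — | $0.00
Total paid: $50,505.95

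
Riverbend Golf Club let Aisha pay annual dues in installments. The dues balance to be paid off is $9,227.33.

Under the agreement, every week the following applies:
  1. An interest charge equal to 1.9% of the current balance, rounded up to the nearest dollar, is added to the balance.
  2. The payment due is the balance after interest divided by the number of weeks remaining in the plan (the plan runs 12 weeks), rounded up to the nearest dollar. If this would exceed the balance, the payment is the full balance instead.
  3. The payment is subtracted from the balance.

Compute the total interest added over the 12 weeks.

# | Opening | Interest | Payment | End bal
1 | $9,227.33 | $176.00 | $784.00 | $8,619.33
2 | $8,619.33 | $164.00 | $799.00 | $7,984.33
3 | $7,984.33 | $152.00 | $814.00 | $7,322.33
4 | $7,322.33 | $140.00 | $830.00 | $6,632.33
5 | $6,632.33 | $127.00 | $845.00 | $5,914.33
6 | $5,914.33 | $113.00 | $862.00 | $5,165.33
7 | $5,165.33 | $99.00 | $878.00 | $4,386.33
8 | $4,386.33 | $84.00 | $895.00 | $3,575.33
9 | $3,575.33 | $68.00 | $911.00 | $2,732.33
10 | $2,732.33 | $52.00 | $929.00 | $1,855.33
11 | $1,855.33 | $36.00 | $946.00 | $945.33
12 | $945.33 | $18.00 | $963.33 | $0.00
Total interest: $176.00 + $164.00 + $152.00 + $140.00 + $127.00 + $113.00 + $99.00 + $84.00 + $68.00 + $52.00 + $36.00 + $18.00 = $1,229.00

$1,229.00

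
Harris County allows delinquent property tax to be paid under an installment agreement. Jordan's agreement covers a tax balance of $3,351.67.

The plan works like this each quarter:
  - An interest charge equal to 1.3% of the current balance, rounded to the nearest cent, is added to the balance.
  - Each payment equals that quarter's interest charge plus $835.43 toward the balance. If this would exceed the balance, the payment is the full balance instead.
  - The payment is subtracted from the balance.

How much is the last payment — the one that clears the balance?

Quarter 1: $3,351.67 +$43.57 interest = $3,395.24; pay $879.00 → $2,516.24
Quarter 2: $2,516.24 +$32.71 interest = $2,548.95; pay $868.14 → $1,680.81
Quarter 3: $1,680.81 +$21.85 interest = $1,702.66; pay $857.28 → $845.38
Quarter 4: $845.38 +$10.99 interest = $856.37; pay $846.42 → $9.95
Quarter 5: $9.95 +$0.13 interest = $10.08; pay $10.08 → $0.00

$10.08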